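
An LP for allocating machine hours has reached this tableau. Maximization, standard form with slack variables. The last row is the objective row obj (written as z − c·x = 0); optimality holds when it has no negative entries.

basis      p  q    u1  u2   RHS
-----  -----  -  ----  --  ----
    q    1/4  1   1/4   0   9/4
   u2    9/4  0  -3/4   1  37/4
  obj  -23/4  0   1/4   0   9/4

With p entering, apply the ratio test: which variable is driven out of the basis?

Column p entries and ratios — q: (9/4)/(1/4) = 9; u2: (37/4)/(9/4) = 37/9.
Smallest ratio is 37/9 in the row of u2, so u2 leaves.

u2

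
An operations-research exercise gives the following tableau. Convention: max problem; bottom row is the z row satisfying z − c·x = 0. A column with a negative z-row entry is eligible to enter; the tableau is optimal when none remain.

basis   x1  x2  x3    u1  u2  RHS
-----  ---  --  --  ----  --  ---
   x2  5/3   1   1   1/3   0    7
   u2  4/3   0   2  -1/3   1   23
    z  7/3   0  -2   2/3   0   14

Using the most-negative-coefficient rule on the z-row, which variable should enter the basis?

Negative z-row entries: x3: -2.
The most negative is -2 in column x3, so x3 enters.

x3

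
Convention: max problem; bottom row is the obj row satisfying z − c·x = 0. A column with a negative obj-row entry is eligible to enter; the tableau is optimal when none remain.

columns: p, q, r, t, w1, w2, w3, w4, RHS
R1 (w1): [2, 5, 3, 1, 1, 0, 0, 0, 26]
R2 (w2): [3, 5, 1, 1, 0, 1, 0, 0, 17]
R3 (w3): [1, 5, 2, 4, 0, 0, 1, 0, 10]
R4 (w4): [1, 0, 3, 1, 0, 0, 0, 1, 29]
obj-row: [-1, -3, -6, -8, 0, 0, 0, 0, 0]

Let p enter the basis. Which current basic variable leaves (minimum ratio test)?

Column p entries and ratios — w1: 26/2 = 13; w2: 17/3 = 17/3; w3: 10/1 = 10; w4: 29/1 = 29.
Smallest ratio is 17/3 in the row of w2, so w2 leaves.

w2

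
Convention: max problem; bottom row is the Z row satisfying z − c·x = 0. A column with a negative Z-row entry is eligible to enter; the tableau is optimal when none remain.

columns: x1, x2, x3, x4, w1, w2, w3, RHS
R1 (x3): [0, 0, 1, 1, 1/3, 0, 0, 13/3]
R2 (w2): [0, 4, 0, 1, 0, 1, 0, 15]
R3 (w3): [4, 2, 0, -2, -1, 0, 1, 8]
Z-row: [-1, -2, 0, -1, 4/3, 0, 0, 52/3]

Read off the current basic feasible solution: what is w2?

w2 is basic (row 2); its value is the RHS of that row, 15.

15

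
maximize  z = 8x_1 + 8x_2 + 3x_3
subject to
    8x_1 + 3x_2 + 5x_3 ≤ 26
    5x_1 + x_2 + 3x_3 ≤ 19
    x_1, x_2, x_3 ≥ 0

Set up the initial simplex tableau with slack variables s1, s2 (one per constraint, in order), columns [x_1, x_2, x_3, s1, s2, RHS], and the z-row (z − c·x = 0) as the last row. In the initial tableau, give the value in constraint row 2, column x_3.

Constraint 2 has coefficient 3 on x_3.

3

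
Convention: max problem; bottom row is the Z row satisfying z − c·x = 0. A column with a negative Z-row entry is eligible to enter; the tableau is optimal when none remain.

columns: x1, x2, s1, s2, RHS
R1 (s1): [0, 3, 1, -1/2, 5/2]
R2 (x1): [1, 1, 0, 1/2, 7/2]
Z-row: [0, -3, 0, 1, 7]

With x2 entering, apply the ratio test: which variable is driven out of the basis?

Column x2 entries and ratios — s1: (5/2)/3 = 5/6; x1: (7/2)/1 = 7/2.
Smallest ratio is 5/6 in the row of s1, so s1 leaves.

s1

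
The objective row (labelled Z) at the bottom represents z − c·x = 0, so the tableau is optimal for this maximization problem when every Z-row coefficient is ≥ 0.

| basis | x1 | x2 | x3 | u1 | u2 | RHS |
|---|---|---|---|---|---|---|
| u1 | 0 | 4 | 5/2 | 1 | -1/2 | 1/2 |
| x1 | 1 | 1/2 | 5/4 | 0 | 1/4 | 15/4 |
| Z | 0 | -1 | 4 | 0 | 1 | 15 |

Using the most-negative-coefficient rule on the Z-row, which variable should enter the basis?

x2

Negative Z-row entries: x2: -1.
The most negative is -1 in column x2, so x2 enters.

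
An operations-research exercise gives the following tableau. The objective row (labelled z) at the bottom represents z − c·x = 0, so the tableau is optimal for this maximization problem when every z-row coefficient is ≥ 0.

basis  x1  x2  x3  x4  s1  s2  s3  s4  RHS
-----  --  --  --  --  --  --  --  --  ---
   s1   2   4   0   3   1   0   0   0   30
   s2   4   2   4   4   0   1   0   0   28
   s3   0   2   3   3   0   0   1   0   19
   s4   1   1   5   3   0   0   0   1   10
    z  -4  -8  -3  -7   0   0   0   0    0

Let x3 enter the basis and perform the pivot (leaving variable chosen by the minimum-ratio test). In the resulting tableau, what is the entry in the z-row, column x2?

-37/5

Ratio test on column x3 — row 1: entry 0 ≤ 0; row 2: 28/4 = 7; row 3: 19/3 = 19/3; row 4: 10/5 = 2. Minimum is 2 at row 4 (s4 leaves); pivot element 5.
Divide row 4 by 5; eliminate column x3 from the other rows.
z-row update in column x2: -8 − (-3)·(1/5) = -37/5.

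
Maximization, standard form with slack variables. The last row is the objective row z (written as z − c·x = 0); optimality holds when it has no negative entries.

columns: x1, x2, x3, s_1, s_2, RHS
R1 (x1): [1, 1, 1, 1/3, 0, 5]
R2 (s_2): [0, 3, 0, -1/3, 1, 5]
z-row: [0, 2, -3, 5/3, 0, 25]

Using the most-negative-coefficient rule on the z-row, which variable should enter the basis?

Negative z-row entries: x3: -3.
The most negative is -3 in column x3, so x3 enters.

x3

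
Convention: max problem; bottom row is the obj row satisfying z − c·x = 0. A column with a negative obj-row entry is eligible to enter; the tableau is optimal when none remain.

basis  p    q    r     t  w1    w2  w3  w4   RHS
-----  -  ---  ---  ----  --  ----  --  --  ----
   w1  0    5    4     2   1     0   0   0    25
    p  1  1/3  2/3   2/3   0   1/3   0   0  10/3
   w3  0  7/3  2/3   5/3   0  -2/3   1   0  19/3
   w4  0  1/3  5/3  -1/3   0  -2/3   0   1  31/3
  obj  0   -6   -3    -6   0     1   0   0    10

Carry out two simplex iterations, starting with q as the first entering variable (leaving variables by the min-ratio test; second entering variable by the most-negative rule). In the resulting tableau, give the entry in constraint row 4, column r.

Ratio test on column q — row 1: 25/5 = 5; row 2: (10/3)/(1/3) = 10; row 3: (19/3)/(7/3) = 19/7; row 4: (31/3)/(1/3) = 31. Minimum is 19/7 at row 3 (w3 leaves); pivot element 7/3.
Divide row 3 by 7/3; eliminate column q from the other rows.
Second iteration: most negative obj-row entry is -12/7 in column t, so t enters.
Ratio test on column t — row 1: entry -11/7 ≤ 0; row 2: (17/7)/(3/7) = 17/3; row 3: (19/7)/(5/7) = 19/5; row 4: entry -4/7 ≤ 0. Minimum is 19/5 at row 3 (q leaves); pivot element 5/7.
Divide row 3 by 5/7; eliminate column t from the other rows.
After both pivots, the entry at constraint row 4, column r is 9/5.

9/5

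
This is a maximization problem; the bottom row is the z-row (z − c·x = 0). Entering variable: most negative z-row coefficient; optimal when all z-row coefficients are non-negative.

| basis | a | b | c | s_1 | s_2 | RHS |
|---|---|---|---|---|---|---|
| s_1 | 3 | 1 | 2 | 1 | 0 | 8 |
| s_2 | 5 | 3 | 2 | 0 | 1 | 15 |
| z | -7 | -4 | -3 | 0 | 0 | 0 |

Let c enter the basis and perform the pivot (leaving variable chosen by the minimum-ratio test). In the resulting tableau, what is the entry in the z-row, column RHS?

12

Ratio test on column c — row 1: 8/2 = 4; row 2: 15/2 = 15/2. Minimum is 4 at row 1 (s_1 leaves); pivot element 2.
Divide row 1 by 2; eliminate column c from the other rows.
z-row update in column RHS: 0 − (-3)·4 = 12.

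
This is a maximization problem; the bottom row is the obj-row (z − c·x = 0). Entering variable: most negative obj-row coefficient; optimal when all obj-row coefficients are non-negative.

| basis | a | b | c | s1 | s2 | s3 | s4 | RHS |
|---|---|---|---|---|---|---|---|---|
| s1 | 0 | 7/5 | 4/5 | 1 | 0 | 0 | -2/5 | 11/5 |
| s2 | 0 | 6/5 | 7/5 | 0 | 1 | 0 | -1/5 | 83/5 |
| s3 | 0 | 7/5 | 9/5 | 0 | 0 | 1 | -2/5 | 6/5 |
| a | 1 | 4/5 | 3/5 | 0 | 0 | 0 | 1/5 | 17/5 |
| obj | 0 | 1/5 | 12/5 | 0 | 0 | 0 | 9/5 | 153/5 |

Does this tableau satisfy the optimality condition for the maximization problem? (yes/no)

yes

Every obj-row coefficient is ≥ 0, so the tableau is optimal.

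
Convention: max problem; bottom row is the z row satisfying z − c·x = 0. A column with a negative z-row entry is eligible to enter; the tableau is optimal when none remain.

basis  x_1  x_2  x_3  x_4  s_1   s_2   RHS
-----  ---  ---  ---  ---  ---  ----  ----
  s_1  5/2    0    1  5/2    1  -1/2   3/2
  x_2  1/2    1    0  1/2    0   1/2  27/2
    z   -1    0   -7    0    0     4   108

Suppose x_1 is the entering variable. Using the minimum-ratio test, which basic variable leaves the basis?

Column x_1 entries and ratios — s_1: (3/2)/(5/2) = 3/5; x_2: (27/2)/(1/2) = 27.
Smallest ratio is 3/5 in the row of s_1, so s_1 leaves.

s_1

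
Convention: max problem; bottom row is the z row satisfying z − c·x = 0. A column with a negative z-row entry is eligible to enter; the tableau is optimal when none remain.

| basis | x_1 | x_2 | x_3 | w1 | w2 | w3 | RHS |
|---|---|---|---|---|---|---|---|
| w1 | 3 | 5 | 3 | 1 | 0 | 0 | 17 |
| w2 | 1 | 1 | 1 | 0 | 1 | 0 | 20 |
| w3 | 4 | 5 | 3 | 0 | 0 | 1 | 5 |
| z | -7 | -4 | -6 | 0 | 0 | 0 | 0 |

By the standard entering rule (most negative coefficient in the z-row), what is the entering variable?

Negative z-row entries: x_1: -7, x_2: -4, x_3: -6.
The most negative is -7 in column x_1, so x_1 enters.

x_1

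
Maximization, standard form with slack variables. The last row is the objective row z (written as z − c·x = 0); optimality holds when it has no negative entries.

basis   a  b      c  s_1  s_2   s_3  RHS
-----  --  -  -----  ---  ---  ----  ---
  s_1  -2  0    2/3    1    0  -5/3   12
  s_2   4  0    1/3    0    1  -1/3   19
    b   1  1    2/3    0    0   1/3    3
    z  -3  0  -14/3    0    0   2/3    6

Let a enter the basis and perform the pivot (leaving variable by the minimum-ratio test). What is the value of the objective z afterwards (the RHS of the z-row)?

Ratio test on column a — row 1: entry -2 ≤ 0; row 2: 19/4 = 19/4; row 3: 3/1 = 3. Minimum is 3 at row 3 (b leaves); pivot element 1.
Pivot on row 3; the z-row RHS becomes 6 − (-3)·3 = 15.

15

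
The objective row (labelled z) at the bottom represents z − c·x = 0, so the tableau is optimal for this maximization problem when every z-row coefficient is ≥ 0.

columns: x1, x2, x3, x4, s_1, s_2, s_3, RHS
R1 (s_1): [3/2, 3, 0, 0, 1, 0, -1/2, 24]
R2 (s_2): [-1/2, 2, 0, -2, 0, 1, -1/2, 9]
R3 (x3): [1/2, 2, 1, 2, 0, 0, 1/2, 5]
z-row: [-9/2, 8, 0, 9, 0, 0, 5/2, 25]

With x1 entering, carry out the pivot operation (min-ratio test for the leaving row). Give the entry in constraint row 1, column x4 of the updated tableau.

-6

Ratio test on column x1 — row 1: 24/(3/2) = 16; row 2: entry -1/2 ≤ 0; row 3: 5/(1/2) = 10. Minimum is 10 at row 3 (x3 leaves); pivot element 1/2.
Divide row 3 by 1/2; eliminate column x1 from the other rows.
Row 1 update in column x4: 0 − (3/2)·4 = -6.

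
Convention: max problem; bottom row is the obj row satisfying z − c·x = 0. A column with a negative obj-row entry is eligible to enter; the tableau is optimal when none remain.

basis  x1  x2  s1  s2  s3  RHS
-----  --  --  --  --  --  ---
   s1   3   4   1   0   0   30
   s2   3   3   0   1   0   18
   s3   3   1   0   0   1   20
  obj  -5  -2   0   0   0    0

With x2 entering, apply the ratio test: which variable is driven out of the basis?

s2

Column x2 entries and ratios — s1: 30/4 = 15/2; s2: 18/3 = 6; s3: 20/1 = 20.
Smallest ratio is 6 in the row of s2, so s2 leaves.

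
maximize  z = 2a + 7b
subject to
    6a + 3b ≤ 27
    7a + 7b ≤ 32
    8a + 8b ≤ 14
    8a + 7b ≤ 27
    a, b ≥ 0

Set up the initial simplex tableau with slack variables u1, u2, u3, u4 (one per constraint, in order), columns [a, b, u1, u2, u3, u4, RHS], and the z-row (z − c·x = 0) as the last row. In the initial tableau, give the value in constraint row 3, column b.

Constraint 3 has coefficient 8 on b.

8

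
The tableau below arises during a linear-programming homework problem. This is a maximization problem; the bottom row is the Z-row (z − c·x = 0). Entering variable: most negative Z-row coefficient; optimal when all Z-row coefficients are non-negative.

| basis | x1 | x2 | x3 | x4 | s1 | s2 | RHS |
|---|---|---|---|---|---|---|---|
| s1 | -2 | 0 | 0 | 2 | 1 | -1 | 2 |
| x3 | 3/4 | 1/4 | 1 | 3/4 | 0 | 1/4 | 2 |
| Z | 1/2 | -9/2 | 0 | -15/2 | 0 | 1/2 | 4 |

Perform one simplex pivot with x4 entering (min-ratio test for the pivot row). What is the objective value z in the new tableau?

Ratio test on column x4 — row 1: 2/2 = 1; row 2: 2/(3/4) = 8/3. Minimum is 1 at row 1 (s1 leaves); pivot element 2.
Pivot on row 1; the Z-row RHS becomes 4 − (-15/2)·1 = 23/2.

23/2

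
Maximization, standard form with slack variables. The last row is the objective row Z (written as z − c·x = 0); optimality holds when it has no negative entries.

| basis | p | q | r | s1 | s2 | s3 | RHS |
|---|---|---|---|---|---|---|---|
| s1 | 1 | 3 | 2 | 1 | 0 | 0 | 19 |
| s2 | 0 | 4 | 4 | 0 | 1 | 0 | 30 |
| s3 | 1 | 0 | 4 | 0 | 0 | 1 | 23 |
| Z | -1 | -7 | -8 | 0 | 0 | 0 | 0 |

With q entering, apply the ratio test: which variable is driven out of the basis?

s1

Column q entries and ratios — s1: 19/3 = 19/3; s2: 30/4 = 15/2; s3: 0 ≤ 0, skip.
Smallest ratio is 19/3 in the row of s1, so s1 leaves.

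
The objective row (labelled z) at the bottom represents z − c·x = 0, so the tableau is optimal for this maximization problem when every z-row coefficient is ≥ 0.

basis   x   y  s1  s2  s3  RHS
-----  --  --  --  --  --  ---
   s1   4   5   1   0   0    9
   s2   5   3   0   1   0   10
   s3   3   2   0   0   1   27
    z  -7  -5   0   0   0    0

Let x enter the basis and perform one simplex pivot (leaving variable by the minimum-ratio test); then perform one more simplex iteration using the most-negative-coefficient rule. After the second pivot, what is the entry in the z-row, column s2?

15/13

Ratio test on column x — row 1: 9/4 = 9/4; row 2: 10/5 = 2; row 3: 27/3 = 9. Minimum is 2 at row 2 (s2 leaves); pivot element 5.
Divide row 2 by 5; eliminate column x from the other rows.
Second iteration: most negative z-row entry is -4/5 in column y, so y enters.
Ratio test on column y — row 1: 1/(13/5) = 5/13; row 2: 2/(3/5) = 10/3; row 3: 21/(1/5) = 105. Minimum is 5/13 at row 1 (s1 leaves); pivot element 13/5.
Divide row 1 by 13/5; eliminate column y from the other rows.
After both pivots, the entry at the z-row, column s2 is 15/13.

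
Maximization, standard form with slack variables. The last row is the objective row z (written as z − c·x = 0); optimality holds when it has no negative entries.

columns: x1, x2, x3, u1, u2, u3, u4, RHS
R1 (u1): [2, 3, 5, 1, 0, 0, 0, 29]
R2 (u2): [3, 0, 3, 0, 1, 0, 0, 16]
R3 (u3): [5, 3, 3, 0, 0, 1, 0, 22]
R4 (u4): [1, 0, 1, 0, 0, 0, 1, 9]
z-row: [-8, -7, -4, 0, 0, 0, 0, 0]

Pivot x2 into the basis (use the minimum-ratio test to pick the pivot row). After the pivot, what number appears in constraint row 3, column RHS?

22/3

Ratio test on column x2 — row 1: 29/3 = 29/3; row 2: entry 0 ≤ 0; row 3: 22/3 = 22/3; row 4: entry 0 ≤ 0. Minimum is 22/3 at row 3 (u3 leaves); pivot element 3.
Divide row 3 by 3; eliminate column x2 from the other rows.
In the new row 3, the RHS entry is the old entry divided by the pivot: 22/3 = 22/3.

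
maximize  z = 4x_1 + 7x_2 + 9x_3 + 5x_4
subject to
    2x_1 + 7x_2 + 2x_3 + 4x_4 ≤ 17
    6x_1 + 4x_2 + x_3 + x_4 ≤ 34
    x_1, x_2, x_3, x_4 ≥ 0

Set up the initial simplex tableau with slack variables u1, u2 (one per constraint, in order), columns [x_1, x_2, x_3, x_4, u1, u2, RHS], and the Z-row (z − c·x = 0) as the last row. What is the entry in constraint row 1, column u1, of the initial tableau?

Slack u1 belongs to constraint 1; its column is the unit vector e_1, so the entry in row 1 is 1.

1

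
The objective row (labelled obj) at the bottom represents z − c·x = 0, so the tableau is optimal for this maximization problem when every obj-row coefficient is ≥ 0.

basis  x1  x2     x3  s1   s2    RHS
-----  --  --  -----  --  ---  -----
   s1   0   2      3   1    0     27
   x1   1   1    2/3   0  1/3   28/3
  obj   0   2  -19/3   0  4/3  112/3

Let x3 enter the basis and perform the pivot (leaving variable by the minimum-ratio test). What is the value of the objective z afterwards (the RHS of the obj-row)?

Ratio test on column x3 — row 1: 27/3 = 9; row 2: (28/3)/(2/3) = 14. Minimum is 9 at row 1 (s1 leaves); pivot element 3.
Pivot on row 1; the obj-row RHS becomes 112/3 − (-19/3)·9 = 283/3.

283/3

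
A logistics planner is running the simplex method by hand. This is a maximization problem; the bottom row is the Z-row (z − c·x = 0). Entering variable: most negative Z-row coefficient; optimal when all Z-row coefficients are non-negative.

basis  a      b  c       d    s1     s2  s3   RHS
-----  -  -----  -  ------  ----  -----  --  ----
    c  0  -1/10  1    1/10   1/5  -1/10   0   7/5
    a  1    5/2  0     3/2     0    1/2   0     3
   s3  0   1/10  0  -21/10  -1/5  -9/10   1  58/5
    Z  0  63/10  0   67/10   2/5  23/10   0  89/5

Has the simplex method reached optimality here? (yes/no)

yes

Every Z-row coefficient is ≥ 0, so the tableau is optimal.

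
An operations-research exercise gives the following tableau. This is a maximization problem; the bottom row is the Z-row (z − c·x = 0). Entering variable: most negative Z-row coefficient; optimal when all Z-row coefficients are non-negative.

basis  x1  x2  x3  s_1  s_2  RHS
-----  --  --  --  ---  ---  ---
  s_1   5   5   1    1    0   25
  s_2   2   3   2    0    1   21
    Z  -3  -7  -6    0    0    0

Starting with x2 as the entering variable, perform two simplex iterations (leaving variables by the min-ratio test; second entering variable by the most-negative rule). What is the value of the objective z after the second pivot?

Ratio test on column x2 — row 1: 25/5 = 5; row 2: 21/3 = 7. Minimum is 5 at row 1 (s_1 leaves); pivot element 5.
Pivot on row 1; the Z-row RHS becomes 0 − (-7)·5 = 35.
Next entering variable (most negative Z-row entry -23/5): x3.
Ratio test on column x3 — row 1: 5/(1/5) = 25; row 2: 6/(7/5) = 30/7. Minimum is 30/7 at row 2 (s_2 leaves); pivot element 7/5.
After the second pivot the Z-row RHS is 35 − (-23/5)·(30/7) = 383/7.

383/7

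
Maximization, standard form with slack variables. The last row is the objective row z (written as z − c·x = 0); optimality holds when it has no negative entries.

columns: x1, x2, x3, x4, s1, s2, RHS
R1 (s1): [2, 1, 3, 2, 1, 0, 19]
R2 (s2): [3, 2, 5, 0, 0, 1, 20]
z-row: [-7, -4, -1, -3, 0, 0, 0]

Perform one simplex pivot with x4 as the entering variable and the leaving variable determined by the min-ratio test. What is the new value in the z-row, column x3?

7/2

Ratio test on column x4 — row 1: 19/2 = 19/2; row 2: entry 0 ≤ 0. Minimum is 19/2 at row 1 (s1 leaves); pivot element 2.
Divide row 1 by 2; eliminate column x4 from the other rows.
z-row update in column x3: -1 − (-3)·(3/2) = 7/2.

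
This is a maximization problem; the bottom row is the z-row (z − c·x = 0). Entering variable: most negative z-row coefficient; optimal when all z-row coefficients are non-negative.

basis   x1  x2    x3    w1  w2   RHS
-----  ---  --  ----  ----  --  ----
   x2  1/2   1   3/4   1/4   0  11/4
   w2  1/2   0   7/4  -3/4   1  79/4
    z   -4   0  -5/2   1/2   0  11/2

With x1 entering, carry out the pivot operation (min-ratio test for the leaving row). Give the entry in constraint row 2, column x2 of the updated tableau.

Ratio test on column x1 — row 1: (11/4)/(1/2) = 11/2; row 2: (79/4)/(1/2) = 79/2. Minimum is 11/2 at row 1 (x2 leaves); pivot element 1/2.
Divide row 1 by 1/2; eliminate column x1 from the other rows.
Row 2 update in column x2: 0 − (1/2)·2 = -1.

-1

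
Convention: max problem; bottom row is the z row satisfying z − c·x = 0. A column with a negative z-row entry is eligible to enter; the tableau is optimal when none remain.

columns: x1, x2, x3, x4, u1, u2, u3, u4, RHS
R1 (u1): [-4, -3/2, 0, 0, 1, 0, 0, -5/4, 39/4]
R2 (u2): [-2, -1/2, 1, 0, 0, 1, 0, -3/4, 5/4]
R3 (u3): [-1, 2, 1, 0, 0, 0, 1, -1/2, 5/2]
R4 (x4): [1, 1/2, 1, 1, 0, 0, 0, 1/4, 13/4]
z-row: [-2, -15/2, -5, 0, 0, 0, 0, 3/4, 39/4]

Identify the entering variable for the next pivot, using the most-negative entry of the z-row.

x2

Negative z-row entries: x1: -2, x2: -15/2, x3: -5.
The most negative is -15/2 in column x2, so x2 enters.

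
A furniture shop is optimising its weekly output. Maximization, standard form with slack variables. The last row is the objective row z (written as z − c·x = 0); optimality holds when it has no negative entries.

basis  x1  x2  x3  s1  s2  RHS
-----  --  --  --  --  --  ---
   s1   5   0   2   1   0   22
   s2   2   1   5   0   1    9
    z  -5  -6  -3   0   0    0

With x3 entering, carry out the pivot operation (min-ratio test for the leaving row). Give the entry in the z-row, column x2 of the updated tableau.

Ratio test on column x3 — row 1: 22/2 = 11; row 2: 9/5 = 9/5. Minimum is 9/5 at row 2 (s2 leaves); pivot element 5.
Divide row 2 by 5; eliminate column x3 from the other rows.
z-row update in column x2: -6 − (-3)·(1/5) = -27/5.

-27/5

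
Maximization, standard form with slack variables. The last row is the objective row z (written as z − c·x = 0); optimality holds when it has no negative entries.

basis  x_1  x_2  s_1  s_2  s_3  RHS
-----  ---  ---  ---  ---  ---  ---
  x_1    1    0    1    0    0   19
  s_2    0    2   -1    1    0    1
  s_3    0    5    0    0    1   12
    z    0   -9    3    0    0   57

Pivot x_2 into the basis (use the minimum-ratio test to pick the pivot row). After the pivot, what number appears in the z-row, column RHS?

Ratio test on column x_2 — row 1: entry 0 ≤ 0; row 2: 1/2 = 1/2; row 3: 12/5 = 12/5. Minimum is 1/2 at row 2 (s_2 leaves); pivot element 2.
Divide row 2 by 2; eliminate column x_2 from the other rows.
z-row update in column RHS: 57 − (-9)·(1/2) = 123/2.

123/2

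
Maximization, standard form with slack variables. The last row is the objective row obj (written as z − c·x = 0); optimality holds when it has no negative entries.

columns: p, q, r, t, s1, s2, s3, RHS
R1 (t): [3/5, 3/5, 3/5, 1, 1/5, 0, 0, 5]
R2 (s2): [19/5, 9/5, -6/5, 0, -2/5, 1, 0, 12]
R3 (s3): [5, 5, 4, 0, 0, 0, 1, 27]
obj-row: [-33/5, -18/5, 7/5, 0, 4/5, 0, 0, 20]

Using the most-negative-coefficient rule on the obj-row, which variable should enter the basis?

p

Negative obj-row entries: p: -33/5, q: -18/5.
The most negative is -33/5 in column p, so p enters.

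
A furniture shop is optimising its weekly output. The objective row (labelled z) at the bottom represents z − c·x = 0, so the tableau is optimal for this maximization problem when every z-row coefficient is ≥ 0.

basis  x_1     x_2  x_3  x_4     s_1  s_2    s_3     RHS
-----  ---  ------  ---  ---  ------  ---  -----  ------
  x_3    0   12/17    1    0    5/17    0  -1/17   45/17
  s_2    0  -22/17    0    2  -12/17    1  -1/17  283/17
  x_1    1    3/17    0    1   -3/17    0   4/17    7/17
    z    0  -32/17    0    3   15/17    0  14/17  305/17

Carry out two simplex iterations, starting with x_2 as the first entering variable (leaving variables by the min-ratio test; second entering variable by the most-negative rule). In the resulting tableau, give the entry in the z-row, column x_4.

Ratio test on column x_2 — row 1: (45/17)/(12/17) = 15/4; row 2: entry -22/17 ≤ 0; row 3: (7/17)/(3/17) = 7/3. Minimum is 7/3 at row 3 (x_1 leaves); pivot element 3/17.
Divide row 3 by 3/17; eliminate column x_2 from the other rows.
Second iteration: most negative z-row entry is -1 in column s_1, so s_1 enters.
Ratio test on column s_1 — row 1: 1/1 = 1; row 2: entry -2 ≤ 0; row 3: entry -1 ≤ 0. Minimum is 1 at row 1 (x_3 leaves); pivot element 1.
Divide row 1 by 1; eliminate column s_1 from the other rows.
After both pivots, the entry at the z-row, column x_4 is 29/3.

29/3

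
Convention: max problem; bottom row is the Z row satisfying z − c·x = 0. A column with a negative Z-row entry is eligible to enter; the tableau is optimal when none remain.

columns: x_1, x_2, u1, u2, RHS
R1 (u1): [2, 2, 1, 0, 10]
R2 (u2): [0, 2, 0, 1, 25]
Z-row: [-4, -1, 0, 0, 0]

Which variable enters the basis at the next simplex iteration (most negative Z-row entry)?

x_1

Negative Z-row entries: x_1: -4, x_2: -1.
The most negative is -4 in column x_1, so x_1 enters.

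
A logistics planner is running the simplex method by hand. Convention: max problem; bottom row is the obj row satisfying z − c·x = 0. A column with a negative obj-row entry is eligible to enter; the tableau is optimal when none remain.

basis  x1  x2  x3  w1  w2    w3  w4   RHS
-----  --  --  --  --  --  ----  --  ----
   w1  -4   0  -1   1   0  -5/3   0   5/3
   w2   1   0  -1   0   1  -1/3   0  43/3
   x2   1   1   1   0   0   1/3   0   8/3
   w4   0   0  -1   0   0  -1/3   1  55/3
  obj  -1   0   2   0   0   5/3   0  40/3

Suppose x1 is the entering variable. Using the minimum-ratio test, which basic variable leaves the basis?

x2

Column x1 entries and ratios — w1: -4 ≤ 0, skip; w2: (43/3)/1 = 43/3; x2: (8/3)/1 = 8/3; w4: 0 ≤ 0, skip.
Smallest ratio is 8/3 in the row of x2, so x2 leaves.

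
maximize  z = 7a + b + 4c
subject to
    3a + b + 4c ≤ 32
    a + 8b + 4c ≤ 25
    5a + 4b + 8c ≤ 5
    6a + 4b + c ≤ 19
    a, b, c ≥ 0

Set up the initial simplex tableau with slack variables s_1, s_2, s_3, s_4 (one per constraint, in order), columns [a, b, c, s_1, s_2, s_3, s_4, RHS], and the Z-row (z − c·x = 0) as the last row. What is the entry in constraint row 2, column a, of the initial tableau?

Constraint 2 has coefficient 1 on a.

1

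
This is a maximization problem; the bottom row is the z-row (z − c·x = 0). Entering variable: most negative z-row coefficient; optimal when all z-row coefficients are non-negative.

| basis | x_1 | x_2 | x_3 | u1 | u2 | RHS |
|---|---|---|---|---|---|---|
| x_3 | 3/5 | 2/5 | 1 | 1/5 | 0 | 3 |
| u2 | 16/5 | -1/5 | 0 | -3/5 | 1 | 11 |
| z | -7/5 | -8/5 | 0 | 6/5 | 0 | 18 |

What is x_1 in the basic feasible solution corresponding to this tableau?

x_1 is not in the basis, so in the current basic feasible solution x_1 = 0.

0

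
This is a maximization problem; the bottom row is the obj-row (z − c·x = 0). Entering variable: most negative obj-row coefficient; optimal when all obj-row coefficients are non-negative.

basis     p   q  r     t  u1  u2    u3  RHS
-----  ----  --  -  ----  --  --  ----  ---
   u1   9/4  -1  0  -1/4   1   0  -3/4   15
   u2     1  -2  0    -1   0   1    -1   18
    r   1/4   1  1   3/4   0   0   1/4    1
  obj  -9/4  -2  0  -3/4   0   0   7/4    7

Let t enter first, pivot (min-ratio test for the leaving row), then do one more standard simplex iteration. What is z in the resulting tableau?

16

Ratio test on column t — row 1: entry -1/4 ≤ 0; row 2: entry -1 ≤ 0; row 3: 1/(3/4) = 4/3. Minimum is 4/3 at row 3 (r leaves); pivot element 3/4.
Pivot on row 3; the obj-row RHS becomes 7 − (-3/4)·(4/3) = 8.
Next entering variable (most negative obj-row entry -2): p.
Ratio test on column p — row 1: (46/3)/(7/3) = 46/7; row 2: (58/3)/(4/3) = 29/2; row 3: (4/3)/(1/3) = 4. Minimum is 4 at row 3 (t leaves); pivot element 1/3.
After the second pivot the obj-row RHS is 8 − (-2)·4 = 16.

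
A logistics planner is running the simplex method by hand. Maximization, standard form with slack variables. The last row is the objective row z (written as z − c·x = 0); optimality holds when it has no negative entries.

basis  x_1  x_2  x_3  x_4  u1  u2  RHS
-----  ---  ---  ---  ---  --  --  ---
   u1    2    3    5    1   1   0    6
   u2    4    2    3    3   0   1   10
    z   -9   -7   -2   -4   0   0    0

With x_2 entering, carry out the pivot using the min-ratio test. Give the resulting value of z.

Ratio test on column x_2 — row 1: 6/3 = 2; row 2: 10/2 = 5. Minimum is 2 at row 1 (u1 leaves); pivot element 3.
Pivot on row 1; the z-row RHS becomes 0 − (-7)·2 = 14.

14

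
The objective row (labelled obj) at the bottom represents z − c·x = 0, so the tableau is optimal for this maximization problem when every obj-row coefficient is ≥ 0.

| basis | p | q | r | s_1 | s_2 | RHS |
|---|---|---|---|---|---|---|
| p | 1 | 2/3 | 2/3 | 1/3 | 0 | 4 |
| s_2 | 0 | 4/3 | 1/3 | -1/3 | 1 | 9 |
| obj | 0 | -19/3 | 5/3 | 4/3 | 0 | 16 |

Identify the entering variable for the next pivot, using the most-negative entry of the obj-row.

q

Negative obj-row entries: q: -19/3.
The most negative is -19/3 in column q, so q enters.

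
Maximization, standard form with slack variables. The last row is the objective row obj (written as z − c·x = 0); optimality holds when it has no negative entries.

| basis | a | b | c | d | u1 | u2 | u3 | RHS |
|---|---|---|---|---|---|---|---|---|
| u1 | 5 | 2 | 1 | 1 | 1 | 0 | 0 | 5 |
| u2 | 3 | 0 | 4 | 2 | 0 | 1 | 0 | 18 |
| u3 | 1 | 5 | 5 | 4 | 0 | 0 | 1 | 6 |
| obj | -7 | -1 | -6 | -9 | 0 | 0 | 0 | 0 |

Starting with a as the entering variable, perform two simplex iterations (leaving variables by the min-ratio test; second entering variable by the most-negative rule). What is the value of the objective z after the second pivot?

Ratio test on column a — row 1: 5/5 = 1; row 2: 18/3 = 6; row 3: 6/1 = 6. Minimum is 1 at row 1 (u1 leaves); pivot element 5.
Pivot on row 1; the obj-row RHS becomes 0 − (-7)·1 = 7.
Next entering variable (most negative obj-row entry -38/5): d.
Ratio test on column d — row 1: 1/(1/5) = 5; row 2: 15/(7/5) = 75/7; row 3: 5/(19/5) = 25/19. Minimum is 25/19 at row 3 (u3 leaves); pivot element 19/5.
After the second pivot the obj-row RHS is 7 − (-38/5)·(25/19) = 17.

17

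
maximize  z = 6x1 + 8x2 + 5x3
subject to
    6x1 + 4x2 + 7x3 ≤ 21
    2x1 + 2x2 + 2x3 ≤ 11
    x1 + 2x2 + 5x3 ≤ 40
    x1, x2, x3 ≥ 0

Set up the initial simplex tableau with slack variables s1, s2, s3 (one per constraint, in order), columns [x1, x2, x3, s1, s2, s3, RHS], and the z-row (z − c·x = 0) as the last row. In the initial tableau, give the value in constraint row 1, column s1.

Slack s1 belongs to constraint 1; its column is the unit vector e_1, so the entry in row 1 is 1.

1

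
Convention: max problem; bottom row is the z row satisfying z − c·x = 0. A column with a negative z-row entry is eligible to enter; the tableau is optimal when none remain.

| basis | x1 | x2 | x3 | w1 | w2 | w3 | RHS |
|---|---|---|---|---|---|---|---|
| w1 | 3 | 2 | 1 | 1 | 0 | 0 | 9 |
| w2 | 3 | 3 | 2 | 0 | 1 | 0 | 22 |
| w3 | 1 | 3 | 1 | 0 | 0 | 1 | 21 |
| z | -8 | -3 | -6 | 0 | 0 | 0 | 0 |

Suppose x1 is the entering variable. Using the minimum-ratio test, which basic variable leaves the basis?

Column x1 entries and ratios — w1: 9/3 = 3; w2: 22/3 = 22/3; w3: 21/1 = 21.
Smallest ratio is 3 in the row of w1, so w1 leaves.

w1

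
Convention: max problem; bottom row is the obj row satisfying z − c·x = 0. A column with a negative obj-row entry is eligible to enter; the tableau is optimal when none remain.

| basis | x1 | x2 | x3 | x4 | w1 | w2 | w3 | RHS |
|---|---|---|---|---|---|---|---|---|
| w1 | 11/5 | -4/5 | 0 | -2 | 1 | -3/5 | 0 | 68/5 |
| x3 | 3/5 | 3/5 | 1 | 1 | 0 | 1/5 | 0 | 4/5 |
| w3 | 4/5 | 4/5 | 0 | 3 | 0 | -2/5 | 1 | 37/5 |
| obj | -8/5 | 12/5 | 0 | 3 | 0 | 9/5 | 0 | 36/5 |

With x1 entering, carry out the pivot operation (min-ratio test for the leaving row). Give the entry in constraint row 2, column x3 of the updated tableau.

5/3

Ratio test on column x1 — row 1: (68/5)/(11/5) = 68/11; row 2: (4/5)/(3/5) = 4/3; row 3: (37/5)/(4/5) = 37/4. Minimum is 4/3 at row 2 (x3 leaves); pivot element 3/5.
Divide row 2 by 3/5; eliminate column x1 from the other rows.
In the new row 2, the x3 entry is the old entry divided by the pivot: 1/(3/5) = 5/3.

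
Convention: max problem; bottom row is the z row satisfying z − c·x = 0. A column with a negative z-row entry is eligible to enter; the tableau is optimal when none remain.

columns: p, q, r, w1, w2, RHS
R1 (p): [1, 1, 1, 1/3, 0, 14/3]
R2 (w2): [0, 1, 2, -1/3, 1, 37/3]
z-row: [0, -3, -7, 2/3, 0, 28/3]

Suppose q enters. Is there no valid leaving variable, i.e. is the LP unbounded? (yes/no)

Column q has positive entries in row(s) 1, 2, so the ratio test bounds it — not unbounded.

no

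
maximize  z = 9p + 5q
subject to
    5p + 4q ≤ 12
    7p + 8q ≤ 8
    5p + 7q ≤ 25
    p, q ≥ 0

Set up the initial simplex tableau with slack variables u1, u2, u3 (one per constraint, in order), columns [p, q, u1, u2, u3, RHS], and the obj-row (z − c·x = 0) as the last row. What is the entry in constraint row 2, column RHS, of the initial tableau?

8

The RHS of constraint 2 is b_2 = 8.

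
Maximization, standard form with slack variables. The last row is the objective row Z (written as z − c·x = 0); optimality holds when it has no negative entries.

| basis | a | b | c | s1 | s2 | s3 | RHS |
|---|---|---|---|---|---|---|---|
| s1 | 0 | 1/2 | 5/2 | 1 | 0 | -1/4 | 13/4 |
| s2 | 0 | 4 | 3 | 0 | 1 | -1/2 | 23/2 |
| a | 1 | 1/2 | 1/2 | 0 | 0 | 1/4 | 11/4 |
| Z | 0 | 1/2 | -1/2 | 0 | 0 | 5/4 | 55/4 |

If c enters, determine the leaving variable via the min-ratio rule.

s1

Column c entries and ratios — s1: (13/4)/(5/2) = 13/10; s2: (23/2)/3 = 23/6; a: (11/4)/(1/2) = 11/2.
Smallest ratio is 13/10 in the row of s1, so s1 leaves.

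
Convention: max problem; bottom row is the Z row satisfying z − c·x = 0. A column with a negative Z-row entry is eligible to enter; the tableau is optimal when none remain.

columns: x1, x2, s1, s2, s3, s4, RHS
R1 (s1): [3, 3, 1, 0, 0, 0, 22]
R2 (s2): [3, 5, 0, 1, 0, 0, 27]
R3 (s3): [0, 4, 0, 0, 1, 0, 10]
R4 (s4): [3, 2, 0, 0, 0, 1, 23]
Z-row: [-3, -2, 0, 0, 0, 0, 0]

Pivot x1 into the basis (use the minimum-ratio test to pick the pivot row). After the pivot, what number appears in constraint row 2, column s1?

Ratio test on column x1 — row 1: 22/3 = 22/3; row 2: 27/3 = 9; row 3: entry 0 ≤ 0; row 4: 23/3 = 23/3. Minimum is 22/3 at row 1 (s1 leaves); pivot element 3.
Divide row 1 by 3; eliminate column x1 from the other rows.
Row 2 update in column s1: 0 − 3·(1/3) = -1.

-1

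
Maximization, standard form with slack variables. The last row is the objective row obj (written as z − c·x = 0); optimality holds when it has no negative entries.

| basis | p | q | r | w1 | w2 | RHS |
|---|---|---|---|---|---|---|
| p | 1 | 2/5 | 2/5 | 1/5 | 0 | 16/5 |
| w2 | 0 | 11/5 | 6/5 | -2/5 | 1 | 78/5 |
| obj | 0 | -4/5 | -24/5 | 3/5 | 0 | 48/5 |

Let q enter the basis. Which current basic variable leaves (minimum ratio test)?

w2

Column q entries and ratios — p: (16/5)/(2/5) = 8; w2: (78/5)/(11/5) = 78/11.
Smallest ratio is 78/11 in the row of w2, so w2 leaves.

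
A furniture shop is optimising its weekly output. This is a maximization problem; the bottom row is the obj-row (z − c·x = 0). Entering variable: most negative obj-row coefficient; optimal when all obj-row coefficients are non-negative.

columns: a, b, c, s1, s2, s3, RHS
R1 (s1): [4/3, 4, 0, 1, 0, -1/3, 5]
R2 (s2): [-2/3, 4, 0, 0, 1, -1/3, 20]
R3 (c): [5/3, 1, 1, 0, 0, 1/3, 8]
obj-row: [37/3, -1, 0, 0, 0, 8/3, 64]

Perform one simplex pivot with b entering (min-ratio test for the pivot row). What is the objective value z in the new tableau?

Ratio test on column b — row 1: 5/4 = 5/4; row 2: 20/4 = 5; row 3: 8/1 = 8. Minimum is 5/4 at row 1 (s1 leaves); pivot element 4.
Pivot on row 1; the obj-row RHS becomes 64 − (-1)·(5/4) = 261/4.

261/4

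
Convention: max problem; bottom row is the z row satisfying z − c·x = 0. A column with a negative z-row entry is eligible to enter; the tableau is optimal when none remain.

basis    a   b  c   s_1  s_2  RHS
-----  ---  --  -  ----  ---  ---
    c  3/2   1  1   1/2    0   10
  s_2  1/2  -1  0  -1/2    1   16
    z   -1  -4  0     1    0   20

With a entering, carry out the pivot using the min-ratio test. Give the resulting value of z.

80/3

Ratio test on column a — row 1: 10/(3/2) = 20/3; row 2: 16/(1/2) = 32. Minimum is 20/3 at row 1 (c leaves); pivot element 3/2.
Pivot on row 1; the z-row RHS becomes 20 − (-1)·(20/3) = 80/3.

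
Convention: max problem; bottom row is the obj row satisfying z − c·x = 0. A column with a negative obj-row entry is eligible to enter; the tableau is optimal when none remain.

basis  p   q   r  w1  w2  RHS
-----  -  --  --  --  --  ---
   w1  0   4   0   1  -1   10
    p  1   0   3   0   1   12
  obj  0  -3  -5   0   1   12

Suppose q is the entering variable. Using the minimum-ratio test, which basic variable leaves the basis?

Column q entries and ratios — w1: 10/4 = 5/2; p: 0 ≤ 0, skip.
Smallest ratio is 5/2 in the row of w1, so w1 leaves.

w1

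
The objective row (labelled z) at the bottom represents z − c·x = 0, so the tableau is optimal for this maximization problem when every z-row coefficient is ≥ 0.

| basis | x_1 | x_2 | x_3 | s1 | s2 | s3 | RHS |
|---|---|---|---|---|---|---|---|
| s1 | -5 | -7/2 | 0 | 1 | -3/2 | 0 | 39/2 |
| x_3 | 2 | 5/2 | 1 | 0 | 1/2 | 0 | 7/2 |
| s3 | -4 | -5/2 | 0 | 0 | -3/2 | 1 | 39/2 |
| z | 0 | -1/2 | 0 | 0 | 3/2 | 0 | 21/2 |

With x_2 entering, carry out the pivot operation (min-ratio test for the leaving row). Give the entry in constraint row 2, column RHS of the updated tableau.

7/5

Ratio test on column x_2 — row 1: entry -7/2 ≤ 0; row 2: (7/2)/(5/2) = 7/5; row 3: entry -5/2 ≤ 0. Minimum is 7/5 at row 2 (x_3 leaves); pivot element 5/2.
Divide row 2 by 5/2; eliminate column x_2 from the other rows.
In the new row 2, the RHS entry is the old entry divided by the pivot: (7/2)/(5/2) = 7/5.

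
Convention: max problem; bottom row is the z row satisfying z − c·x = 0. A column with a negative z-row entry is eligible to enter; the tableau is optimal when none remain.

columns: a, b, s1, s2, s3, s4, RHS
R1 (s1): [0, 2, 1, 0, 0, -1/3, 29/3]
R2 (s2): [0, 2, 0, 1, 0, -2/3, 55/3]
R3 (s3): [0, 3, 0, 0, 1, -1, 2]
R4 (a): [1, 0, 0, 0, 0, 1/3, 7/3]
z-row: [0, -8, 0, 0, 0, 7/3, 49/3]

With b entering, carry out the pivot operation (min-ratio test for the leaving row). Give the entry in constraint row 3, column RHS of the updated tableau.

2/3

Ratio test on column b — row 1: (29/3)/2 = 29/6; row 2: (55/3)/2 = 55/6; row 3: 2/3 = 2/3; row 4: entry 0 ≤ 0. Minimum is 2/3 at row 3 (s3 leaves); pivot element 3.
Divide row 3 by 3; eliminate column b from the other rows.
In the new row 3, the RHS entry is the old entry divided by the pivot: 2/3 = 2/3.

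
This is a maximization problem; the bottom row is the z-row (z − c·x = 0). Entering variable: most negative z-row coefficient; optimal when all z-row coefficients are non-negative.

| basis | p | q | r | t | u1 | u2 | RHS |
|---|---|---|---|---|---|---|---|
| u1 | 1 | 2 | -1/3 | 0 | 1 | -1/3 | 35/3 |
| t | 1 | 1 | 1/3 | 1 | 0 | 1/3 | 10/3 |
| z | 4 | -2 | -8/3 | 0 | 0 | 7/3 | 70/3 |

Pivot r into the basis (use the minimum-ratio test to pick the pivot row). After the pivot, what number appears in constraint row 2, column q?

3

Ratio test on column r — row 1: entry -1/3 ≤ 0; row 2: (10/3)/(1/3) = 10. Minimum is 10 at row 2 (t leaves); pivot element 1/3.
Divide row 2 by 1/3; eliminate column r from the other rows.
In the new row 2, the q entry is the old entry divided by the pivot: 1/(1/3) = 3.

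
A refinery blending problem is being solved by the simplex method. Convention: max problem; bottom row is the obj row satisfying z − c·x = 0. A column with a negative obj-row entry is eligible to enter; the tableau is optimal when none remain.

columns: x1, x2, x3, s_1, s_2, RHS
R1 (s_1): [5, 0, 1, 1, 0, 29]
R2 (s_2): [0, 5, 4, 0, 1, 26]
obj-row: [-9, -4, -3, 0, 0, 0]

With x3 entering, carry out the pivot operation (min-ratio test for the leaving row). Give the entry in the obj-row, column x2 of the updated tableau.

-1/4

Ratio test on column x3 — row 1: 29/1 = 29; row 2: 26/4 = 13/2. Minimum is 13/2 at row 2 (s_2 leaves); pivot element 4.
Divide row 2 by 4; eliminate column x3 from the other rows.
obj-row update in column x2: -4 − (-3)·(5/4) = -1/4.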